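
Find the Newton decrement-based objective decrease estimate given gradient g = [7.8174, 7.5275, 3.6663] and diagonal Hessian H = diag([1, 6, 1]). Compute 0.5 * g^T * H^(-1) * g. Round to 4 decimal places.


Step 1: H is diagonal, so H^(-1) * g = [7.8174, 1.2546, 3.6663].
Step 2: g^T H^(-1) g = sum_i g_i^2 / H_ii
  = (7.8174)^2/1 + (7.5275)^2/6 + (3.6663)^2/1
  = 61.1117 + 9.4439 + 13.4418 = 83.9974
Step 3: Objective decrease = 0.5 * g^T H^(-1) g = 41.9987


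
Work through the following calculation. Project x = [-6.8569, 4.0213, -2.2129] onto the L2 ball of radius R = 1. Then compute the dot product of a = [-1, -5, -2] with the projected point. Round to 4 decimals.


Step 1: Compute ||x|| (intermediates to 6 decimals).
||x|| = sqrt((-6.8569)^2 + 4.0213^2 + (-2.2129)^2) = 8.251355
Step 2: Project.
Since ||x|| > R, scale = R/||x|| = 1/8.251355 = 0.121192, proj(x) = scale * x
proj(x) = [-0.831001, 0.487349, -0.268186]
Step 3: Dot product.
a^T * proj(x) = -1*(-0.831001) - 5*0.487349 - 2*(-0.268186) = -1.0694


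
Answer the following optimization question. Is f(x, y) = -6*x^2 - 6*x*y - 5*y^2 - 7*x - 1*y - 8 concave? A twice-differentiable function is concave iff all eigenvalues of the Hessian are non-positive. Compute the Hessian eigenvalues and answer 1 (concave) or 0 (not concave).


The Hessian of f(x,y) = -6*x^2 - 6*x*y - 5*y^2 - 7*x - 1*y - 8 is:
H = [[-12, -6], [-6, -10]]
Trace = -12 - 10 = -22
Determinant = -12*-10 - (-6)^2 = 84
Discriminant = (-22)^2 - 4*84 = 148.0
Eigenvalues: lambda_1 = -17.0828, lambda_2 = -4.9172
The function is concave.

1


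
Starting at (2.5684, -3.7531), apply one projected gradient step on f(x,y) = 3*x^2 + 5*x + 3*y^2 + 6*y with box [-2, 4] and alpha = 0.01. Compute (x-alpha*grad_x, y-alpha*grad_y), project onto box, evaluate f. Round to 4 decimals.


Step 1: Compute gradient at (2.5684, -3.7531).
grad_x = 2*3*2.5684 + 5 = 20.4104
grad_y = 2*3*-3.7531 + 6 = -16.5186
Step 2: Gradient step.
x_raw = 2.5684 - 0.01*20.4104 = 2.3643
y_raw = -3.7531 - 0.01*-16.5186 = -3.5879
Step 3: Project onto [-2, 4].
x_proj = clip(2.3643) = 2.3643
y_proj = clip(-3.5879) = -2.0
Step 4: Evaluate f.
f(2.3643, -2.0) = 28.5912


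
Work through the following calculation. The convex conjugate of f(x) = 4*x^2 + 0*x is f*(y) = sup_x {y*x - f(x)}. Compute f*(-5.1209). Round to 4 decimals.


f*(y) = sup_x {y*x - a*x^2 - b*x} = sup_x {(y-b)*x - a*x^2}
FOC: (y - b) - 2a*x = 0 => x* = (y - b)/(2a)
x* = (-5.1209 - 0)/(2*4) = -0.6401
f*(-5.1209) = (y-b)^2/(4a) = (-5.1209 - 0)^2/(4*4)
= 26.2236/16 = 1.639


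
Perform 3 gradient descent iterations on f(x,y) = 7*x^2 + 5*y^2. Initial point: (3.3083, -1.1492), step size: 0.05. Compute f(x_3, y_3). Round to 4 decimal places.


Gradient descent on f(x,y) = 7*x^2 + 5*y^2.
Starting point: (3.3083, -1.1492), alpha = 0.05
Step 1: grad_x = 2*7*3.3083 = 46.3162, grad_y = 2*5*-1.1492 = -11.492
  x_1 = 3.3083 - 0.05*46.3162 = 0.9925
  y_1 = -1.1492 - 0.05*-11.492 = -0.5746
Step 2: grad_x = 2*7*0.9925 = 13.8949, grad_y = 2*5*-0.5746 = -5.746
  x_2 = 0.9925 - 0.05*13.8949 = 0.2977
  y_2 = -0.5746 - 0.05*-5.746 = -0.2873
Step 3: grad_x = 2*7*0.2977 = 4.1685, grad_y = 2*5*-0.2873 = -2.873
  x_3 = 0.2977 - 0.05*4.1685 = 0.0893
  y_3 = -0.2873 - 0.05*-2.873 = -0.1437
f(0.0893, -0.1437) = 7*0.0893^2 + 5*(-0.1437)^2 = 0.159


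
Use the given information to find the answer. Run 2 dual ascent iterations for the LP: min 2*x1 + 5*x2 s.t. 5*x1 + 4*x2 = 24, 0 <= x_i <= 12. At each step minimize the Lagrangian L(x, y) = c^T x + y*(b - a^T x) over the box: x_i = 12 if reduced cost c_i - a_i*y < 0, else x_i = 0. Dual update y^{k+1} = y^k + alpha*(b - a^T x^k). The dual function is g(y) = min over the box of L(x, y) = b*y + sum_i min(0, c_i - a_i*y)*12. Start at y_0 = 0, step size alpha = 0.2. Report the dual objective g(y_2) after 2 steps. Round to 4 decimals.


Dual ascent for LP: min 2*x1 + 5*x2, 5*x1 + 4*x2 = 24, 0 <= x_i <= 12
Step 1: y^k = 0.0, reduced costs: (2.0, 5.0)
  x^k = (0.0, 0.0), subgradient = b - a^T x = 24.0
  y^{k+1} = 0.0 + 0.2*24.0 = 4.8
Step 2: y^k = 4.8, reduced costs: (-22.0, -14.2)
  x^k = (12.0, 12.0), subgradient = b - a^T x = -84.0
  y^{k+1} = 4.8 + 0.2*-84.0 = -12.0
Dual objective at y_2 = -12.0: reduced costs (62.0, 53.0), box minimizer x = (0.0, 0.0)
g(y_2) = b*y + (c1 - a1*y)*x1 + (c2 - a2*y)*x2 = 24*(-12.0) + 62.0*0.0 + 53.0*0.0 = -288.0 + 0.0 + 0.0 = -288.0


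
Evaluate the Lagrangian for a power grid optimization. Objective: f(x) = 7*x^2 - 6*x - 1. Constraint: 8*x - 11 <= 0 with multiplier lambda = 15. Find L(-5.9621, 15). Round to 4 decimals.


Step 1: Evaluate f(x).
f(-5.9621) = 7*(-5.9621)^2 - 6*(-5.9621) - 1 = 283.5991
Step 2: Evaluate g(x).
g(-5.9621) = 8*-5.9621 - 11 = -58.6968
Step 3: Compute Lagrangian.
L = 283.5991 + 15*-58.6968 = -596.8529


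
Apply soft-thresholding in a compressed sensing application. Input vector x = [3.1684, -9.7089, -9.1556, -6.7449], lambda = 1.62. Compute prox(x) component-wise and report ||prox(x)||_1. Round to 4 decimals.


Soft-thresholding with lambda = 1.62:
prox(3.1684) = sign(3.1684)*max(|3.1684| - 1.62, 0) = 1.5484
prox(-9.7089) = sign(-9.7089)*max(|-9.7089| - 1.62, 0) = -8.0889
prox(-9.1556) = sign(-9.1556)*max(|-9.1556| - 1.62, 0) = -7.5356
prox(-6.7449) = sign(-6.7449)*max(|-6.7449| - 1.62, 0) = -5.1249
prox(x) = [1.5484, -8.0889, -7.5356, -5.1249]
||prox(x)||_1 = 1.5484 + 8.0889 + 7.5356 + 5.1249 = 22.2978


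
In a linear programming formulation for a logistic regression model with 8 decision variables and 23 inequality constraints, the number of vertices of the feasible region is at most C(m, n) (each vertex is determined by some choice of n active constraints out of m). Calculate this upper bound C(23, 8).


Each vertex corresponds to some choice of n active constraints out of m, so the number of vertices is at most C(m, n) = m! / (n!(m-n)!).
m = 23, n = 8
Numerator: 23 * 22 * 21 * 20 * 19 * 18 * 17 * 16
Denominator: 8! = 40320
C(23, 8) = 490314


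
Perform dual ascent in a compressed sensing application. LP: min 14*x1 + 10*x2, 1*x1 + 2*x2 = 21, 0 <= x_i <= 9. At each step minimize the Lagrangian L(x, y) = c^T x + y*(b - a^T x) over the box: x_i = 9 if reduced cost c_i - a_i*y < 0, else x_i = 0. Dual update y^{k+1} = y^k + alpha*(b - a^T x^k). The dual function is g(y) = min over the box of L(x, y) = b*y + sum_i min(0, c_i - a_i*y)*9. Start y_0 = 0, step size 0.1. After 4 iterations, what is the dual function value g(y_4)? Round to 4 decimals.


Dual ascent for LP: min 14*x1 + 10*x2, 1*x1 + 2*x2 = 21, 0 <= x_i <= 9
Step 1: y^k = 0.0, reduced costs: (14.0, 10.0)
  x^k = (0.0, 0.0), subgradient = b - a^T x = 21.0
  y^{k+1} = 0.0 + 0.1*21.0 = 2.1
Step 2: y^k = 2.1, reduced costs: (11.9, 5.8)
  x^k = (0.0, 0.0), subgradient = b - a^T x = 21.0
  y^{k+1} = 2.1 + 0.1*21.0 = 4.2
Step 3: y^k = 4.2, reduced costs: (9.8, 1.6)
  x^k = (0.0, 0.0), subgradient = b - a^T x = 21.0
  y^{k+1} = 4.2 + 0.1*21.0 = 6.3
Step 4: y^k = 6.3, reduced costs: (7.7, -2.6)
  x^k = (0.0, 9.0), subgradient = b - a^T x = 3.0
  y^{k+1} = 6.3 + 0.1*3.0 = 6.6
Dual objective at y_4 = 6.6: reduced costs (7.4, -3.2), box minimizer x = (0.0, 9.0)
g(y_4) = b*y + (c1 - a1*y)*x1 + (c2 - a2*y)*x2 = 21*6.6 + 7.4*0.0 + (-3.2)*9.0 = 138.6 + 0.0 - 28.8 = 109.8


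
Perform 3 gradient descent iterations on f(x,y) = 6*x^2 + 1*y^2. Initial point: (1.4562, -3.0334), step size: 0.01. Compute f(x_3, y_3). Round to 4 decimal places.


Gradient descent on f(x,y) = 6*x^2 + 1*y^2.
Starting point: (1.4562, -3.0334), alpha = 0.01
Step 1: grad_x = 2*6*1.4562 = 17.4744, grad_y = 2*1*-3.0334 = -6.0668
  x_1 = 1.4562 - 0.01*17.4744 = 1.2815
  y_1 = -3.0334 - 0.01*-6.0668 = -2.9727
Step 2: grad_x = 2*6*1.2815 = 15.3775, grad_y = 2*1*-2.9727 = -5.9455
  x_2 = 1.2815 - 0.01*15.3775 = 1.1277
  y_2 = -2.9727 - 0.01*-5.9455 = -2.9133
Step 3: grad_x = 2*6*1.1277 = 13.5322, grad_y = 2*1*-2.9133 = -5.8266
  x_3 = 1.1277 - 0.01*13.5322 = 0.9924
  y_3 = -2.9133 - 0.01*-5.8266 = -2.855
f(0.9924, -2.855) = 6*0.9924^2 + 1*(-2.855)^2 = 14.0598


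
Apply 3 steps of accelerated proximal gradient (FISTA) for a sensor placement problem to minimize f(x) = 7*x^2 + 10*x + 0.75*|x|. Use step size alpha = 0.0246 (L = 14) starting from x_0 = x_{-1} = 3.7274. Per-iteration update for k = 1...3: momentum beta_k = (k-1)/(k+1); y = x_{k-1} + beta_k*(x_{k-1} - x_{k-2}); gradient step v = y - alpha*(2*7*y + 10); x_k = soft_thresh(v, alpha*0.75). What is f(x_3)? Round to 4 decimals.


FISTA on f(x) = 7*x^2 + 10*x + 0.75*|x|
L = 14, alpha = 0.0246
Iteration 1: beta = 0.0, y = 3.7274 + 0.0*(3.7274 - 3.7274) = 3.7274
  grad(y) = 62.1836, v = y - alpha*grad = 2.1977
  prox(v) = soft_thresh(2.1977, 0.0185) = 2.1792
Iteration 2: beta = 0.3333, y = 2.1792 + 0.3333*(2.1792 - 3.7274) = 1.6632
  grad(y) = 33.2845, v = y - alpha*grad = 0.8444
  prox(v) = soft_thresh(0.8444, 0.0185) = 0.8259
Iteration 3: beta = 0.5, y = 0.8259 + 0.5*(0.8259 - 2.1792) = 0.1493
  grad(y) = 12.0899, v = y - alpha*grad = -0.1481
  prox(v) = soft_thresh(-0.1481, 0.0185) = -0.1297
f(x_3) = 7*(-0.1297)^2 + 10*(-0.1297) + 0.75*|-0.1297| = -1.0818


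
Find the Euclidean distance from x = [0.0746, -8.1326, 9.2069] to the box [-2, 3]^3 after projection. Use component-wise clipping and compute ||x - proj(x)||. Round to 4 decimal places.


Project each component onto [-2, 3].
clip(0.0746) = 0.0746, clip(-8.1326) = -2.0, clip(9.2069) = 3.0
Projection = [0.0746, -2.0, 3.0]
Squared diffs: [0.0, 37.6088, 38.5256]
Distance = sqrt(76.1344) = 8.7255


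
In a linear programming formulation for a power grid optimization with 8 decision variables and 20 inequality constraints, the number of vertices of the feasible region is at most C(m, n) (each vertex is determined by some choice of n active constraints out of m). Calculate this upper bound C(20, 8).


Each vertex corresponds to some choice of n active constraints out of m, so the number of vertices is at most C(m, n) = m! / (n!(m-n)!).
m = 20, n = 8
Numerator: 20 * 19 * 18 * 17 * 16 * 15 * 14 * 13
Denominator: 8! = 40320
C(20, 8) = 125970


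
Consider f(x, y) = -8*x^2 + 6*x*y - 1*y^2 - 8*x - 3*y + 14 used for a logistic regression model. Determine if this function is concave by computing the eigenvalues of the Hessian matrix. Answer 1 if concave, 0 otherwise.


The Hessian of f(x,y) = -8*x^2 + 6*x*y - 1*y^2 - 8*x - 3*y + 14 is:
H = [[-16, 6], [6, -2]]
Trace = -16 - 2 = -18
Determinant = -16*-2 - (6)^2 = -4
Discriminant = (-18)^2 - 4*-4 = 340.0
Eigenvalues: lambda_1 = -18.2195, lambda_2 = 0.2195
The function is not concave.

0


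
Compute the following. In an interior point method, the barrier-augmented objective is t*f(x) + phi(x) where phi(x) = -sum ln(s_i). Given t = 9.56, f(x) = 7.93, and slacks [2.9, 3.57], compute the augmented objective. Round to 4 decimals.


Step 1: Compute log-barrier.
ln values: [1.0647, 1.2726]
phi = -(1.0647 + 1.2726) = -2.3373
Step 2: Compute augmented objective.
t*f(x) = 9.56*7.93 = 75.8108
Total = 75.8108 - 2.3373 = 73.4735


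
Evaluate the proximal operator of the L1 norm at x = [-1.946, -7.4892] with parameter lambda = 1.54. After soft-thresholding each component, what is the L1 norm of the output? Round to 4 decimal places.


Soft-thresholding with lambda = 1.54:
prox(-1.946) = sign(-1.946)*max(|-1.946| - 1.54, 0) = -0.406
prox(-7.4892) = sign(-7.4892)*max(|-7.4892| - 1.54, 0) = -5.9492
prox(x) = [-0.406, -5.9492]
||prox(x)||_1 = 0.406 + 5.9492 = 6.3552


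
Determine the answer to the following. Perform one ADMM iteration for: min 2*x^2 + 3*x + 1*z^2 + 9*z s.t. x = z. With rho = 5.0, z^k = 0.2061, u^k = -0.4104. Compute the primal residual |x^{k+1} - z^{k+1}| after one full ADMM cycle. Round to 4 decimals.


ADMM iteration with rho = 5.0, z^k = 0.2061, u^k = -0.4104
Step 1: x-update.
Minimize 2*x^2 + 3*x + (5.0/2)*(x - 0.2061 - 0.4104)^2
FOC: (2*2 + 5.0)*x = -3 + 5.0*(0.2061 + 0.4104)
x^{k+1} = 0.0092
Step 2: z-update.
Minimize 1*z^2 + 9*z + (5.0/2)*(0.0092 - z - 0.4104)^2
FOC: (2*1 + 5.0)*z = -9 + 5.0*(0.0092 - 0.4104)
z^{k+1} = -1.5723
Step 3: u-update.
u^{k+1} = -0.4104 + 0.0092 + 1.5723 = 1.1711
Step 4: Primal residual = |0.0092 + 1.5723| = 1.5815


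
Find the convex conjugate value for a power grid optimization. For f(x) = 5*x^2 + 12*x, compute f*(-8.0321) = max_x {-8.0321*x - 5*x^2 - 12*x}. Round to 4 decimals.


f*(y) = sup_x {y*x - a*x^2 - b*x} = sup_x {(y-b)*x - a*x^2}
FOC: (y - b) - 2a*x = 0 => x* = (y - b)/(2a)
x* = (-8.0321 - 12)/(2*5) = -2.0032
f*(-8.0321) = (y-b)^2/(4a) = (-8.0321 - 12)^2/(4*5)
= 401.285/20 = 20.0643


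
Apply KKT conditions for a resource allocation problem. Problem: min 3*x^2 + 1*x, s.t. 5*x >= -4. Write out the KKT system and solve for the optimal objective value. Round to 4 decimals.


Step 1: Try lambda = 0 (constraint inactive).
Stationarity: 2*3*x + 1 = 0
x* = -1/(2*3) = -1/6 = -0.1667 (rounded; the exact value -1/6 is used below)
Check constraint: 5*-0.1667 = -0.8335 >= -4 -- satisfied.
Step 2: Compute optimal value.
f(x*) = 3*(-1/6)^2 + 1*(-1/6) = -0.0833


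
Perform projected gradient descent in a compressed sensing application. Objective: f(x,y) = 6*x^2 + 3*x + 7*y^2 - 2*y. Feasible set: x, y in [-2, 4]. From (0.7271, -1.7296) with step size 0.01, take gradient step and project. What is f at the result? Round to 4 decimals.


Step 1: Compute gradient at (0.7271, -1.7296).
grad_x = 2*6*0.7271 + 3 = 11.7252
grad_y = 2*7*-1.7296 - 2 = -26.2144
Step 2: Gradient step.
x_raw = 0.7271 - 0.01*11.7252 = 0.6098
y_raw = -1.7296 - 0.01*-26.2144 = -1.4675
Step 3: Project onto [-2, 4].
x_proj = clip(0.6098) = 0.6098
y_proj = clip(-1.4675) = -1.4675
Step 4: Evaluate f.
f(0.6098, -1.4675) = 22.0699


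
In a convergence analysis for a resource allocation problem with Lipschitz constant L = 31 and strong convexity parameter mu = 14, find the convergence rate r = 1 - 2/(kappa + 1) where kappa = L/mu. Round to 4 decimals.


Step 1: Compute the condition number.
kappa = L/mu = 31/14 = 2.2143
Step 2: Compute the convergence rate.
r = 1 - 2/(kappa + 1) = 1 - 2*mu/(L + mu) = (L - mu)/(L + mu) = 17/45 = 0.3778


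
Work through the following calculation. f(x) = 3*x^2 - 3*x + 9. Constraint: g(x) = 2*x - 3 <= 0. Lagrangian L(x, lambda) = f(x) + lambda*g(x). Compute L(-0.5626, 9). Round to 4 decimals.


Step 1: Evaluate f(x).
f(-0.5626) = 3*(-0.5626)^2 - 3*(-0.5626) + 9 = 11.6374
Step 2: Evaluate g(x).
g(-0.5626) = 2*-0.5626 - 3 = -4.1252
Step 3: Compute Lagrangian.
L = 11.6374 + 9*-4.1252 = -25.4894


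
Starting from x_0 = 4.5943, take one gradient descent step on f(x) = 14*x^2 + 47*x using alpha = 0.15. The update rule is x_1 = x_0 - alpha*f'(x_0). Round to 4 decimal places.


We compute the gradient at x_0 and apply the update.
f'(x) = 28*x + 47
f'(4.5943) = 28*4.5943 + 47 = 175.6404
x_1 = 4.5943 - 0.15*175.6404 = -21.7518


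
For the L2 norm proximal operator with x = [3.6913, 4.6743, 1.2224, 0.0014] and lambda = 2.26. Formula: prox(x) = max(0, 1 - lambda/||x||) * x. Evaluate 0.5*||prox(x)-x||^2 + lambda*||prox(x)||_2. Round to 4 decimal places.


Step 1: Compute ||x||.
||x|| = 6.0802
Step 2: Compute scaling factor.
scale = max(0, 1 - 2.26/6.0802) = 0.6283
Step 3: prox(x) = [2.3193, 2.9369, 0.768, 0.0009]
||prox(x)|| = 3.8202
Step 4: Proximal objective.
0.5*||prox-x||^2 = 2.5538
lambda*||prox|| = 8.6337
Total = 11.1875


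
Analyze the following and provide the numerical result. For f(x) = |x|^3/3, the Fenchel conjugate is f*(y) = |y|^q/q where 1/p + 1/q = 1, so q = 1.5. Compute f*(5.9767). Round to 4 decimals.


The conjugate exponent q satisfies 1/p + 1/q = 1.
p = 3, so q = 3/(3 - 1) = 1.5
|y|^q = 5.9767^1.5 = 14.6114
f*(5.9767) = 14.6114 / 1.5 = 9.7409


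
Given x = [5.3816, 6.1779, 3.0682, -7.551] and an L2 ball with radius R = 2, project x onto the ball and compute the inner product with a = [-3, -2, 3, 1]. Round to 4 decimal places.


Step 1: Compute ||x|| (intermediates to 6 decimals).
||x|| = sqrt(5.3816^2 + 6.1779^2 + 3.0682^2 + (-7.551)^2) = 11.556795
Step 2: Project.
Since ||x|| > R, scale = R/||x|| = 2/11.556795 = 0.173058, proj(x) = scale * x
proj(x) = [0.931329, 1.069135, 0.530977, -1.306761]
Step 3: Dot product.
a^T * proj(x) = -3*0.931329 - 2*1.069135 + 3*0.530977 + 1*(-1.306761) = -4.6461


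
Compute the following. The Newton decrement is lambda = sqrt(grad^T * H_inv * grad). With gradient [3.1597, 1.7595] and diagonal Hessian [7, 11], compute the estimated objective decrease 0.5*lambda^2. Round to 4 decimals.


Step 1: H is diagonal, so H^(-1) * g = [0.4514, 0.16].
Step 2: g^T H^(-1) g = sum_i g_i^2 / H_ii
  = (3.1597)^2/7 + (1.7595)^2/11
  = 1.4262 + 0.2814 = 1.7077
Step 3: Objective decrease = 0.5 * g^T H^(-1) g = 0.8538


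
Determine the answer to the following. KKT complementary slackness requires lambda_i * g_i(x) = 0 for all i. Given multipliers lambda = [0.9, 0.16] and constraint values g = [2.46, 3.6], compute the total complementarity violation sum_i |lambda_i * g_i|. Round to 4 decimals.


KKT complementary slackness check:
lambda_1 * g_1 = 0.9 * 2.46 = 2.214
lambda_2 * g_2 = 0.16 * 3.6 = 0.576
Total violation = 2.214 + 0.576 = 2.79


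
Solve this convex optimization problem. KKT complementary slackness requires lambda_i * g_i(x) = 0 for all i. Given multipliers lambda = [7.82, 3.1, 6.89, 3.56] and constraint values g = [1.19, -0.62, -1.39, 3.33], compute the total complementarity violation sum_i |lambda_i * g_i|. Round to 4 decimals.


KKT complementary slackness check:
lambda_1 * g_1 = 7.82 * 1.19 = 9.3058
lambda_2 * g_2 = 3.1 * -0.62 = -1.922
lambda_3 * g_3 = 6.89 * -1.39 = -9.5771
lambda_4 * g_4 = 3.56 * 3.33 = 11.8548
Total violation = 9.3058 + 1.922 + 9.5771 + 11.8548 = 32.6597


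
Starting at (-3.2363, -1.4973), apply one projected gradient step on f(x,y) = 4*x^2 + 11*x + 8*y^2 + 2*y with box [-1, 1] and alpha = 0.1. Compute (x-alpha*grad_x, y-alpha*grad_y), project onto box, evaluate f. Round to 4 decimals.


Step 1: Compute gradient at (-3.2363, -1.4973).
grad_x = 2*4*-3.2363 + 11 = -14.8904
grad_y = 2*8*-1.4973 + 2 = -21.9568
Step 2: Gradient step.
x_raw = -3.2363 - 0.1*-14.8904 = -1.7473
y_raw = -1.4973 - 0.1*-21.9568 = 0.6984
Step 3: Project onto [-1, 1].
x_proj = clip(-1.7473) = -1.0
y_proj = clip(0.6984) = 0.6984
Step 4: Evaluate f.
f(-1.0, 0.6984) = -1.7014


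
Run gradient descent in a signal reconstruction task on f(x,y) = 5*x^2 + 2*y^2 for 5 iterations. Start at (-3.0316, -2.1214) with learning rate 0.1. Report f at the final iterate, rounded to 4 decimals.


Gradient descent on f(x,y) = 5*x^2 + 2*y^2.
Starting point: (-3.0316, -2.1214), alpha = 0.1
Step 1: grad_x = 2*5*-3.0316 = -30.316, grad_y = 2*2*-2.1214 = -8.4856
  x_1 = -3.0316 - 0.1*-30.316 = 0.0
  y_1 = -2.1214 - 0.1*-8.4856 = -1.2728
Step 2: grad_x = 2*5*0.0 = 0.0, grad_y = 2*2*-1.2728 = -5.0914
  x_2 = 0.0 - 0.1*0.0 = 0.0
  y_2 = -1.2728 - 0.1*-5.0914 = -0.7637
Step 3: grad_x = 2*5*0.0 = 0.0, grad_y = 2*2*-0.7637 = -3.0548
  x_3 = 0.0 - 0.1*0.0 = 0.0
  y_3 = -0.7637 - 0.1*-3.0548 = -0.4582
Step 4: grad_x = 2*5*0.0 = 0.0, grad_y = 2*2*-0.4582 = -1.8329
  x_4 = 0.0 - 0.1*0.0 = 0.0
  y_4 = -0.4582 - 0.1*-1.8329 = -0.2749
Step 5: grad_x = 2*5*0.0 = 0.0, grad_y = 2*2*-0.2749 = -1.0997
  x_5 = 0.0 - 0.1*0.0 = 0.0
  y_5 = -0.2749 - 0.1*-1.0997 = -0.165
f(0.0, -0.165) = 5*0.0^2 + 2*(-0.165)^2 = 0.0544


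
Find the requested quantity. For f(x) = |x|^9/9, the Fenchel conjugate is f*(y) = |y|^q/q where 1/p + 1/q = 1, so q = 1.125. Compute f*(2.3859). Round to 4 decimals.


The conjugate exponent q satisfies 1/p + 1/q = 1.
p = 9, so q = 9/(9 - 1) = 1.125
|y|^q = 2.3859^1.125 = 2.6599
f*(2.3859) = 2.6599 / 1.125 = 2.3643


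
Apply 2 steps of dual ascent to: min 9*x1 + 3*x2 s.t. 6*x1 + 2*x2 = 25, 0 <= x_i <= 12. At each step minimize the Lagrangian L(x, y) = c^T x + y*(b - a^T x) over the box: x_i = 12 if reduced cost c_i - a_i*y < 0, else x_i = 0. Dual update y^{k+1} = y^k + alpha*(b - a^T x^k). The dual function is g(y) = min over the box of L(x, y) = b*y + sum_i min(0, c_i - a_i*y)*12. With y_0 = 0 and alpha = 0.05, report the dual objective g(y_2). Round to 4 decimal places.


Dual ascent for LP: min 9*x1 + 3*x2, 6*x1 + 2*x2 = 25, 0 <= x_i <= 12
Step 1: y^k = 0.0, reduced costs: (9.0, 3.0)
  x^k = (0.0, 0.0), subgradient = b - a^T x = 25.0
  y^{k+1} = 0.0 + 0.05*25.0 = 1.25
Step 2: y^k = 1.25, reduced costs: (1.5, 0.5)
  x^k = (0.0, 0.0), subgradient = b - a^T x = 25.0
  y^{k+1} = 1.25 + 0.05*25.0 = 2.5
Dual objective at y_2 = 2.5: reduced costs (-6.0, -2.0), box minimizer x = (12.0, 12.0)
g(y_2) = b*y + (c1 - a1*y)*x1 + (c2 - a2*y)*x2 = 25*2.5 + (-6.0)*12.0 + (-2.0)*12.0 = 62.5 - 72.0 - 24.0 = -33.5


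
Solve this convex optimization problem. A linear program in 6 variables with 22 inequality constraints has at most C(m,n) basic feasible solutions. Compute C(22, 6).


Each vertex corresponds to some choice of n active constraints out of m, so the number of vertices is at most C(m, n) = m! / (n!(m-n)!).
m = 22, n = 6
Numerator: 22 * 21 * 20 * 19 * 18 * 17
Denominator: 6! = 720
C(22, 6) = 74613


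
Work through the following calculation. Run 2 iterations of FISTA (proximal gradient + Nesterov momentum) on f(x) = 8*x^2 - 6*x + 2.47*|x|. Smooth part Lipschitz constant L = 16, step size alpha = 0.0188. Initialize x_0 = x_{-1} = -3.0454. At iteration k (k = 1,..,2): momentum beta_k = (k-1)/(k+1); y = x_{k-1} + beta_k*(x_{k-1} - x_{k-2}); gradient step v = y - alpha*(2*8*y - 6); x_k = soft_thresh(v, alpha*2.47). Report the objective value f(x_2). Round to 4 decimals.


FISTA on f(x) = 8*x^2 - 6*x + 2.47*|x|
L = 16, alpha = 0.0188
Iteration 1: beta = 0.0, y = -3.0454 + 0.0*(-3.0454 + 3.0454) = -3.0454
  grad(y) = -54.7264, v = y - alpha*grad = -2.0165
  prox(v) = soft_thresh(-2.0165, 0.0464) = -1.9701
Iteration 2: beta = 0.3333, y = -1.9701 + 0.3333*(-1.9701 + 3.0454) = -1.6117
  grad(y) = -31.7868, v = y - alpha*grad = -1.0141
  prox(v) = soft_thresh(-1.0141, 0.0464) = -0.9676
f(x_2) = 8*(-0.9676)^2 - 6*(-0.9676) + 2.47*|-0.9676| = 15.6867


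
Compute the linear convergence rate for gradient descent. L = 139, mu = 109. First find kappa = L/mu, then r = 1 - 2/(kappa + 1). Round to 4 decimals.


Step 1: Compute the condition number.
kappa = L/mu = 139/109 = 1.2752
Step 2: Compute the convergence rate.
r = 1 - 2/(kappa + 1) = 1 - 2*mu/(L + mu) = (L - mu)/(L + mu) = 30/248 = 0.121


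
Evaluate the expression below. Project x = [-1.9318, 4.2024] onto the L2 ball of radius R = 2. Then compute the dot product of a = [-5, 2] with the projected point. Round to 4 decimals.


Step 1: Compute ||x|| (intermediates to 6 decimals).
||x|| = sqrt((-1.9318)^2 + 4.2024^2) = 4.62515
Step 2: Project.
Since ||x|| > R, scale = R/||x|| = 2/4.62515 = 0.432418, proj(x) = scale * x
proj(x) = [-0.835345, 1.817193]
Step 3: Dot product.
a^T * proj(x) = -5*(-0.835345) + 2*1.817193 = 7.8111


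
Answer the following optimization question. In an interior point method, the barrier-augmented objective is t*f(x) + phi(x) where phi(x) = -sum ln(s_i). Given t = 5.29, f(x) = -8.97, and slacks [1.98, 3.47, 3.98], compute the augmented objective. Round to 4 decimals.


Step 1: Compute log-barrier.
ln values: [0.6831, 1.2442, 1.3813]
phi = -(0.6831 + 1.2442 + 1.3813) = -3.3085
Step 2: Compute augmented objective.
t*f(x) = 5.29*-8.97 = -47.4513
Total = -47.4513 - 3.3085 = -50.7598


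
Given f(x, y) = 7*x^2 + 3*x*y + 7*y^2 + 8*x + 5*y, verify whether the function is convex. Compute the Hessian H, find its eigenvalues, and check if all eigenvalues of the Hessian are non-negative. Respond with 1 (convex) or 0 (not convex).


The Hessian of f(x,y) = 7*x^2 + 3*x*y + 7*y^2 + 8*x + 5*y is:
H = [[14, 3], [3, 14]]
Trace = 14 + 14 = 28
Determinant = 14*14 - (3)^2 = 187
Discriminant = (28)^2 - 4*187 = 36.0
Eigenvalues: lambda_1 = 11.0, lambda_2 = 17.0
The function is convex.

1


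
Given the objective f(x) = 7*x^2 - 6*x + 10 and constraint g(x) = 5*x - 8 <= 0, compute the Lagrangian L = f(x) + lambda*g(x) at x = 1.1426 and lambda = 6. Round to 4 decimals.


Step 1: Evaluate f(x).
f(1.1426) = 7*1.1426^2 - 6*1.1426 + 10 = 12.2831
Step 2: Evaluate g(x).
g(1.1426) = 5*1.1426 - 8 = -2.287
Step 3: Compute Lagrangian.
L = 12.2831 + 6*-2.287 = -1.4389


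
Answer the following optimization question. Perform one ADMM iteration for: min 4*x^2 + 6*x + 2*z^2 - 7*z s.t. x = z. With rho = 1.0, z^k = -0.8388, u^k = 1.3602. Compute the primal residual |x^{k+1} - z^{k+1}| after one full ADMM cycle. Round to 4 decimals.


ADMM iteration with rho = 1.0, z^k = -0.8388, u^k = 1.3602
Step 1: x-update.
Minimize 4*x^2 + 6*x + (1.0/2)*(x + 0.8388 + 1.3602)^2
FOC: (2*4 + 1.0)*x = -6 + 1.0*(-0.8388 - 1.3602)
x^{k+1} = -0.911
Step 2: z-update.
Minimize 2*z^2 - 7*z + (1.0/2)*(-0.911 - z + 1.3602)^2
FOC: (2*2 + 1.0)*z = 7 + 1.0*(-0.911 + 1.3602)
z^{k+1} = 1.4898
Step 3: u-update.
u^{k+1} = 1.3602 - 0.911 - 1.4898 = -1.0406
Step 4: Primal residual = |-0.911 - 1.4898| = 2.4008


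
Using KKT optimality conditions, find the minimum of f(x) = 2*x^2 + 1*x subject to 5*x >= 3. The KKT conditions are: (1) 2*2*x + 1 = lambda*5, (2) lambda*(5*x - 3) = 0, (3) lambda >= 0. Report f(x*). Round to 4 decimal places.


Step 1: Try lambda = 0 (constraint inactive).
x_unc = -1/(2*2) = -0.25
Check: 5*-0.25 = -1.25 < 3 -- violated!
Step 2: Constraint must be active: 5*x = 3
x* = 3/5 = 0.6
lambda = (2*2*0.6 + 1)/5 = 0.68
Step 3: Compute optimal value.
f(x*) = 2*0.6^2 + 1*0.6 = 1.32


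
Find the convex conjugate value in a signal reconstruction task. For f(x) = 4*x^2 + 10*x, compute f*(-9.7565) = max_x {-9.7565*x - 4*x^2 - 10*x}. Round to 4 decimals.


f*(y) = sup_x {y*x - a*x^2 - b*x} = sup_x {(y-b)*x - a*x^2}
FOC: (y - b) - 2a*x = 0 => x* = (y - b)/(2a)
x* = (-9.7565 - 10)/(2*4) = -2.4696
f*(-9.7565) = (y-b)^2/(4a) = (-9.7565 - 10)^2/(4*4)
= 390.3193/16 = 24.395


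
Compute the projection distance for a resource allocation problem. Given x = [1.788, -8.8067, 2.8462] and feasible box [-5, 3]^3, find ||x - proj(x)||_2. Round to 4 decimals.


Project each component onto [-5, 3].
clip(1.788) = 1.788, clip(-8.8067) = -5.0, clip(2.8462) = 2.8462
Projection = [1.788, -5.0, 2.8462]
Squared diffs: [0.0, 14.491, 0.0]
Distance = sqrt(14.491) = 3.8067


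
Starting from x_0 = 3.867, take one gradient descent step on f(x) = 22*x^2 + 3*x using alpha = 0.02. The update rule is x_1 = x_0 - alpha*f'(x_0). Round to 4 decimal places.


We compute the gradient at x_0 and apply the update.
f'(x) = 44*x + 3
f'(3.867) = 44*3.867 + 3 = 173.148
x_1 = 3.867 - 0.02*173.148 = 0.404


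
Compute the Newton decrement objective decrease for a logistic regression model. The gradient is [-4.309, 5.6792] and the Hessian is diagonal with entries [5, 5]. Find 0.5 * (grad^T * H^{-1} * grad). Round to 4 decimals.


Step 1: H is diagonal, so H^(-1) * g = [-0.8618, 1.1358].
Step 2: g^T H^(-1) g = sum_i g_i^2 / H_ii
  = (-4.309)^2/5 + (5.6792)^2/5
  = 3.7135 + 6.4507 = 10.1642
Step 3: Objective decrease = 0.5 * g^T H^(-1) g = 5.0821


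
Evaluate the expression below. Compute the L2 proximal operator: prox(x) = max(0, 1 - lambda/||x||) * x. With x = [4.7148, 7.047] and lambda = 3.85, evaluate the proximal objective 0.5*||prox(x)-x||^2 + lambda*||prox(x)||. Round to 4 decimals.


Step 1: Compute ||x||.
||x|| = 8.4788
Step 2: Compute scaling factor.
scale = max(0, 1 - 3.85/8.4788) = 0.5459
Step 3: prox(x) = [2.5739, 3.8471]
||prox(x)|| = 4.6288
Step 4: Proximal objective.
0.5*||prox-x||^2 = 7.4113
lambda*||prox|| = 17.8209
Total = 25.232


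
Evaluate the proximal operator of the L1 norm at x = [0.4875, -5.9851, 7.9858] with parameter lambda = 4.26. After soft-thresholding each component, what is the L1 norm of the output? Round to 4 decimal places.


Soft-thresholding with lambda = 4.26:
prox(0.4875) = sign(0.4875)*max(|0.4875| - 4.26, 0) = 0.0
prox(-5.9851) = sign(-5.9851)*max(|-5.9851| - 4.26, 0) = -1.7251
prox(7.9858) = sign(7.9858)*max(|7.9858| - 4.26, 0) = 3.7258
prox(x) = [0.0, -1.7251, 3.7258]
||prox(x)||_1 = 0.0 + 1.7251 + 3.7258 = 5.4509


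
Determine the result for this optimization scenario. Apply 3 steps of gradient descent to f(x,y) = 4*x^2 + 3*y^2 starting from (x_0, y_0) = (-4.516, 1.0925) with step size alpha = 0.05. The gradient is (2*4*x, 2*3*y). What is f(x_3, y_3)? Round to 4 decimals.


Gradient descent on f(x,y) = 4*x^2 + 3*y^2.
Starting point: (-4.516, 1.0925), alpha = 0.05
Step 1: grad_x = 2*4*-4.516 = -36.128, grad_y = 2*3*1.0925 = 6.555
  x_1 = -4.516 - 0.05*-36.128 = -2.7096
  y_1 = 1.0925 - 0.05*6.555 = 0.7648
Step 2: grad_x = 2*4*-2.7096 = -21.6768, grad_y = 2*3*0.7648 = 4.5885
  x_2 = -2.7096 - 0.05*-21.6768 = -1.6258
  y_2 = 0.7648 - 0.05*4.5885 = 0.5353
Step 3: grad_x = 2*4*-1.6258 = -13.0061, grad_y = 2*3*0.5353 = 3.212
  x_3 = -1.6258 - 0.05*-13.0061 = -0.9755
  y_3 = 0.5353 - 0.05*3.212 = 0.3747
f(-0.9755, 0.3747) = 4*(-0.9755)^2 + 3*0.3747^2 = 4.2273


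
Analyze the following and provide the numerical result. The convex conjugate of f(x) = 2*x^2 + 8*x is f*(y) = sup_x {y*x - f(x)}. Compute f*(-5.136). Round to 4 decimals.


f*(y) = sup_x {y*x - a*x^2 - b*x} = sup_x {(y-b)*x - a*x^2}
FOC: (y - b) - 2a*x = 0 => x* = (y - b)/(2a)
x* = (-5.136 - 8)/(2*2) = -3.284
f*(-5.136) = (y-b)^2/(4a) = (-5.136 - 8)^2/(4*2)
= 172.5545/8 = 21.5693


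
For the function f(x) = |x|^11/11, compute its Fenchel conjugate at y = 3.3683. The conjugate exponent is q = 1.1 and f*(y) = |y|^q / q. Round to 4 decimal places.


The conjugate exponent q satisfies 1/p + 1/q = 1.
p = 11, so q = 11/(11 - 1) = 1.1
|y|^q = 3.3683^1.1 = 3.8032
f*(3.3683) = 3.8032 / 1.1 = 3.4575


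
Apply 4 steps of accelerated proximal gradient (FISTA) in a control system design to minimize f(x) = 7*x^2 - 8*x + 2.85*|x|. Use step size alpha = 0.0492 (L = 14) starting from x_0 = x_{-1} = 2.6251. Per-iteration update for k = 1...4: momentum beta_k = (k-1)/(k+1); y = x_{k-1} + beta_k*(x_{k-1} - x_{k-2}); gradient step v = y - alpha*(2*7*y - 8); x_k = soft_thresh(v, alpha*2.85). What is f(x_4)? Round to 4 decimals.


FISTA on f(x) = 7*x^2 - 8*x + 2.85*|x|
L = 14, alpha = 0.0492
Iteration 1: beta = 0.0, y = 2.6251 + 0.0*(2.6251 - 2.6251) = 2.6251
  grad(y) = 28.7514, v = y - alpha*grad = 1.2105
  prox(v) = soft_thresh(1.2105, 0.1402) = 1.0703
Iteration 2: beta = 0.3333, y = 1.0703 + 0.3333*(1.0703 - 2.6251) = 0.552
  grad(y) = -0.2713, v = y - alpha*grad = 0.5654
  prox(v) = soft_thresh(0.5654, 0.1402) = 0.4252
Iteration 3: beta = 0.5, y = 0.4252 + 0.5*(0.4252 - 1.0703) = 0.1026
  grad(y) = -6.5635, v = y - alpha*grad = 0.4255
  prox(v) = soft_thresh(0.4255, 0.1402) = 0.2853
Iteration 4: beta = 0.6, y = 0.2853 + 0.6*(0.2853 - 0.4252) = 0.2014
  grad(y) = -5.1805, v = y - alpha*grad = 0.4563
  prox(v) = soft_thresh(0.4563, 0.1402) = 0.3161
f(x_4) = 7*0.3161^2 - 8*0.3161 + 2.85*|0.3161| = -0.9284


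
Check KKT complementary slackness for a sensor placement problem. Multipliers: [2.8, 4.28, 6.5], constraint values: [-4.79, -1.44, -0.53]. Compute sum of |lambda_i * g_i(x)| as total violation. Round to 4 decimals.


KKT complementary slackness check:
lambda_1 * g_1 = 2.8 * -4.79 = -13.412
lambda_2 * g_2 = 4.28 * -1.44 = -6.1632
lambda_3 * g_3 = 6.5 * -0.53 = -3.445
Total violation = 13.412 + 6.1632 + 3.445 = 23.0202


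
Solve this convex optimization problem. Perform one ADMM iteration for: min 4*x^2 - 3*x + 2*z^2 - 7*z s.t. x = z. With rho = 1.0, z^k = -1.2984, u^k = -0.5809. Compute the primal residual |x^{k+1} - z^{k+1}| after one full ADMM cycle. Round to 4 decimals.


ADMM iteration with rho = 1.0, z^k = -1.2984, u^k = -0.5809
Step 1: x-update.
Minimize 4*x^2 - 3*x + (1.0/2)*(x + 1.2984 - 0.5809)^2
FOC: (2*4 + 1.0)*x = 3 + 1.0*(-1.2984 + 0.5809)
x^{k+1} = 0.2536
Step 2: z-update.
Minimize 2*z^2 - 7*z + (1.0/2)*(0.2536 - z - 0.5809)^2
FOC: (2*2 + 1.0)*z = 7 + 1.0*(0.2536 - 0.5809)
z^{k+1} = 1.3345
Step 3: u-update.
u^{k+1} = -0.5809 + 0.2536 - 1.3345 = -1.6618
Step 4: Primal residual = |0.2536 - 1.3345| = 1.0809


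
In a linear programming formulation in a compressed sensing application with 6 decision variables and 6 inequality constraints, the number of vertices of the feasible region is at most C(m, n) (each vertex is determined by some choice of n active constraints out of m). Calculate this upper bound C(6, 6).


Each vertex corresponds to some choice of n active constraints out of m, so the number of vertices is at most C(m, n) = m! / (n!(m-n)!).
m = 6, n = 6
Numerator: 6 * 5 * 4 * 3 * 2 * 1
Denominator: 6! = 720
C(6, 6) = 1


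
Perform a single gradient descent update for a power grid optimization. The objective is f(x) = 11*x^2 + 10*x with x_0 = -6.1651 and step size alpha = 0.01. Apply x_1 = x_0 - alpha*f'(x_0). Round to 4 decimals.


We compute the gradient at x_0 and apply the update.
f'(x) = 22*x + 10
f'(-6.1651) = 22*-6.1651 + 10 = -125.6322
x_1 = -6.1651 - 0.01*-125.6322 = -4.9088


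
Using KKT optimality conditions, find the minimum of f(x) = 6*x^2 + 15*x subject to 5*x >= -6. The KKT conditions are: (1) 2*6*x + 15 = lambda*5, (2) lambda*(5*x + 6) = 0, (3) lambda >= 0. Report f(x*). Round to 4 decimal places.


Step 1: Try lambda = 0 (constraint inactive).
x_unc = -15/(2*6) = -1.25
Check: 5*-1.25 = -6.25 < -6 -- violated!
Step 2: Constraint must be active: 5*x = -6
x* = -6/5 = -1.2
lambda = (2*6*(-1.2) + 15)/5 = 0.12
Step 3: Compute optimal value.
f(x*) = 6*(-1.2)^2 + 15*(-1.2) = -9.36


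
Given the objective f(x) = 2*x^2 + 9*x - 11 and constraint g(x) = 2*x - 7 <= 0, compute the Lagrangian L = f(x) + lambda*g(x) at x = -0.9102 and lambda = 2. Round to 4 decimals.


Step 1: Evaluate f(x).
f(-0.9102) = 2*(-0.9102)^2 + 9*(-0.9102) - 11 = -17.5349
Step 2: Evaluate g(x).
g(-0.9102) = 2*-0.9102 - 7 = -8.8204
Step 3: Compute Lagrangian.
L = -17.5349 + 2*-8.8204 = -35.1757


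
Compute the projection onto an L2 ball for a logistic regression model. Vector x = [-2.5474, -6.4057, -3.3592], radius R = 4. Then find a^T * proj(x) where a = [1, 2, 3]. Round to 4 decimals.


Step 1: Compute ||x|| (intermediates to 6 decimals).
||x|| = sqrt((-2.5474)^2 + (-6.4057)^2 + (-3.3592)^2) = 7.668537
Step 2: Project.
Since ||x|| > R, scale = R/||x|| = 4/7.668537 = 0.521612, proj(x) = scale * x
proj(x) = [-1.328754, -3.34129, -1.752199]
Step 3: Dot product.
a^T * proj(x) = 1*(-1.328754) + 2*(-3.34129) + 3*(-1.752199) = -13.2679


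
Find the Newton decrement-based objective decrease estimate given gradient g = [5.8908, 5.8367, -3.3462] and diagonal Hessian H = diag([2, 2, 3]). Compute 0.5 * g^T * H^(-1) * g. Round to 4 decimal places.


Step 1: H is diagonal, so H^(-1) * g = [2.9454, 2.9184, -1.1154].
Step 2: g^T H^(-1) g = sum_i g_i^2 / H_ii
  = (5.8908)^2/2 + (5.8367)^2/2 + (-3.3462)^2/3
  = 17.3508 + 17.0335 + 3.7324 = 38.1166
Step 3: Objective decrease = 0.5 * g^T H^(-1) g = 19.0583


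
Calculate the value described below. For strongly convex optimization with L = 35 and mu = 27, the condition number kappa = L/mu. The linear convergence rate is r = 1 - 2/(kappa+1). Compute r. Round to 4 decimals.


Step 1: Compute the condition number.
kappa = L/mu = 35/27 = 1.2963
Step 2: Compute the convergence rate.
r = 1 - 2/(kappa + 1) = 1 - 2*mu/(L + mu) = (L - mu)/(L + mu) = 8/62 = 0.129


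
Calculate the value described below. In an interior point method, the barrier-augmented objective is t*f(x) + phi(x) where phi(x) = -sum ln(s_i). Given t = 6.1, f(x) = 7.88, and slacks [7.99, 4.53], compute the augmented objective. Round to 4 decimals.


Step 1: Compute log-barrier.
ln values: [2.0782, 1.5107]
phi = -(2.0782 + 1.5107) = -3.5889
Step 2: Compute augmented objective.
t*f(x) = 6.1*7.88 = 48.068
Total = 48.068 - 3.5889 = 44.4791


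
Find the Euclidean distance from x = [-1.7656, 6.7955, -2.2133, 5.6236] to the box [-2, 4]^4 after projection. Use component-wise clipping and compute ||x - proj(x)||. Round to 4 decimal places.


Project each component onto [-2, 4].
clip(-1.7656) = -1.7656, clip(6.7955) = 4.0, clip(-2.2133) = -2.0, clip(5.6236) = 4.0
Projection = [-1.7656, 4.0, -2.0, 4.0]
Squared diffs: [0.0, 7.8148, 0.0455, 2.6361]
Distance = sqrt(10.4964) = 3.2398


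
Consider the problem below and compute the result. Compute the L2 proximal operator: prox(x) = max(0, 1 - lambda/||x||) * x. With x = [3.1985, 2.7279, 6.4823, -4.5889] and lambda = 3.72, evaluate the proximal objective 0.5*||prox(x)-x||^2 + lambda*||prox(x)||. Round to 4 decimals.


Step 1: Compute ||x||.
||x|| = 8.9861
Step 2: Compute scaling factor.
scale = max(0, 1 - 3.72/8.9861) = 0.586
Step 3: prox(x) = [1.8744, 1.5986, 3.7988, -2.6892]
||prox(x)|| = 5.2661
Step 4: Proximal objective.
0.5*||prox-x||^2 = 6.9192
lambda*||prox|| = 19.5899
Total = 26.5091


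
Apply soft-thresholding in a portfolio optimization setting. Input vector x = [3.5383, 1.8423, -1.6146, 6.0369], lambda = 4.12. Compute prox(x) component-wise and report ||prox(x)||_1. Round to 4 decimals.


Soft-thresholding with lambda = 4.12:
prox(3.5383) = sign(3.5383)*max(|3.5383| - 4.12, 0) = 0.0
prox(1.8423) = sign(1.8423)*max(|1.8423| - 4.12, 0) = 0.0
prox(-1.6146) = sign(-1.6146)*max(|-1.6146| - 4.12, 0) = 0.0
prox(6.0369) = sign(6.0369)*max(|6.0369| - 4.12, 0) = 1.9169
prox(x) = [0.0, 0.0, 0.0, 1.9169]
||prox(x)||_1 = 0.0 + 0.0 + 0.0 + 1.9169 = 1.9169


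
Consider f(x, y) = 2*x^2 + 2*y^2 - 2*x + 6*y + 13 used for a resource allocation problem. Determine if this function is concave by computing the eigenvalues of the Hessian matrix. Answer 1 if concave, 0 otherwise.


The Hessian of f(x,y) = 2*x^2 + 2*y^2 - 2*x + 6*y + 13 is:
H = [[4, 0], [0, 4]]
Trace = 4 + 4 = 8
Determinant = 4*4 - (0)^2 = 16
Discriminant = (8)^2 - 4*16 = 0.0
Eigenvalues: lambda_1 = 4.0, lambda_2 = 4.0
The function is not concave.

0


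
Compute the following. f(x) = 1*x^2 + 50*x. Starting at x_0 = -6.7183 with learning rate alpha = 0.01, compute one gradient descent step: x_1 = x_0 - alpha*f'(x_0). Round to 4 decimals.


We compute the gradient at x_0 and apply the update.
f'(x) = 2*x + 50
f'(-6.7183) = 2*-6.7183 + 50 = 36.5634
x_1 = -6.7183 - 0.01*36.5634 = -7.0839


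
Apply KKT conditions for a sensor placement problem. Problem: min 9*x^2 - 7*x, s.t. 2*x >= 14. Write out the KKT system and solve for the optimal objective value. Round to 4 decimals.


Step 1: Try lambda = 0 (constraint inactive).
x_unc = 7/(2*9) = 0.3889
Check: 2*0.3889 = 0.7778 < 14 -- violated!
Step 2: Constraint must be active: 2*x = 14
x* = 14/2 = 7.0
lambda = (2*9*7.0 - 7)/2 = 59.5
Step 3: Compute optimal value.
f(x*) = 9*7.0^2 - 7*7.0 = 392.0


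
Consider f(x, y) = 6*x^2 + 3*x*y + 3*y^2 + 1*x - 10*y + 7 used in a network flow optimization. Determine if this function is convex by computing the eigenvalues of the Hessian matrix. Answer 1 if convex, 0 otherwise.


The Hessian of f(x,y) = 6*x^2 + 3*x*y + 3*y^2 + 1*x - 10*y + 7 is:
H = [[12, 3], [3, 6]]
Trace = 12 + 6 = 18
Determinant = 12*6 - (3)^2 = 63
Discriminant = (18)^2 - 4*63 = 72.0
Eigenvalues: lambda_1 = 4.7574, lambda_2 = 13.2426
The function is convex.

1


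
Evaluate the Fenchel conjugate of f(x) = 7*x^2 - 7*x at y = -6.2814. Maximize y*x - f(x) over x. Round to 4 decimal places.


f*(y) = sup_x {y*x - a*x^2 - b*x} = sup_x {(y-b)*x - a*x^2}
FOC: (y - b) - 2a*x = 0 => x* = (y - b)/(2a)
x* = (-6.2814 + 7)/(2*7) = 0.0513
f*(-6.2814) = (y-b)^2/(4a) = (-6.2814 + 7)^2/(4*7)
= 0.5164/28 = 0.0184


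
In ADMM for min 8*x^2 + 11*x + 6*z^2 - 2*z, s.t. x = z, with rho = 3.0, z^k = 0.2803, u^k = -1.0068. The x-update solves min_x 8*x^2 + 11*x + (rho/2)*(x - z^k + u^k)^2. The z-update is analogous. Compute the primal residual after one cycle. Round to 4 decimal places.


ADMM iteration with rho = 3.0, z^k = 0.2803, u^k = -1.0068
Step 1: x-update.
Minimize 8*x^2 + 11*x + (3.0/2)*(x - 0.2803 - 1.0068)^2
FOC: (2*8 + 3.0)*x = -11 + 3.0*(0.2803 + 1.0068)
x^{k+1} = -0.3757
Step 2: z-update.
Minimize 6*z^2 - 2*z + (3.0/2)*(-0.3757 - z - 1.0068)^2
FOC: (2*6 + 3.0)*z = 2 + 3.0*(-0.3757 - 1.0068)
z^{k+1} = -0.1432
Step 3: u-update.
u^{k+1} = -1.0068 - 0.3757 + 0.1432 = -1.2394
Step 4: Primal residual = |-0.3757 + 0.1432| = 0.2326


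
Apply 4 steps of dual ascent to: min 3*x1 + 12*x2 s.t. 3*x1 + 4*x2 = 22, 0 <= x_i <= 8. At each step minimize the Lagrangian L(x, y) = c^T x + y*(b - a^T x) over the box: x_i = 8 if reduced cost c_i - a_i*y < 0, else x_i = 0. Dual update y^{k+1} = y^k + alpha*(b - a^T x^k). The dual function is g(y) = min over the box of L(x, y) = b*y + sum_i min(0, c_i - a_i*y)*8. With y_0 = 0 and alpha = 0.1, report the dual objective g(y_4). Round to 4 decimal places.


Dual ascent for LP: min 3*x1 + 12*x2, 3*x1 + 4*x2 = 22, 0 <= x_i <= 8
Step 1: y^k = 0.0, reduced costs: (3.0, 12.0)
  x^k = (0.0, 0.0), subgradient = b - a^T x = 22.0
  y^{k+1} = 0.0 + 0.1*22.0 = 2.2
Step 2: y^k = 2.2, reduced costs: (-3.6, 3.2)
  x^k = (8.0, 0.0), subgradient = b - a^T x = -2.0
  y^{k+1} = 2.2 + 0.1*-2.0 = 2.0
Step 3: y^k = 2.0, reduced costs: (-3.0, 4.0)
  x^k = (8.0, 0.0), subgradient = b - a^T x = -2.0
  y^{k+1} = 2.0 + 0.1*-2.0 = 1.8
Step 4: y^k = 1.8, reduced costs: (-2.4, 4.8)
  x^k = (8.0, 0.0), subgradient = b - a^T x = -2.0
  y^{k+1} = 1.8 + 0.1*-2.0 = 1.6
Dual objective at y_4 = 1.6: reduced costs (-1.8, 5.6), box minimizer x = (8.0, 0.0)
g(y_4) = b*y + (c1 - a1*y)*x1 + (c2 - a2*y)*x2 = 22*1.6 + (-1.8)*8.0 + 5.6*0.0 = 35.2 - 14.4 + 0.0 = 20.8
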